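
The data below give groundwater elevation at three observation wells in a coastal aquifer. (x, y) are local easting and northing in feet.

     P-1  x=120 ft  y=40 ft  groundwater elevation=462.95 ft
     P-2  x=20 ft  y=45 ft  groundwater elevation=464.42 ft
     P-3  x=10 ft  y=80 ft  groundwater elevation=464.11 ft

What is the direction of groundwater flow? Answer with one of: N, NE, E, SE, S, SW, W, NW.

Taking P-1 as reference: P-2−P-1 = (-100, 5, +1.47); P-3−P-1 = (-110, 40, +1.16).
Solve a·Δx + b·Δy = Δh: det = (-100)·40 − (-110)·5 = -3450.
∂h/∂x = [(+1.47)·40 − (+1.16)·5] / -3450 = -0.01536
∂h/∂y = [(-100)·(+1.16) − (-110)·(+1.47)] / -3450 = -0.01325
Flow = −∇h = (+0.01536 east, +0.01325 north), which points northeast.

NE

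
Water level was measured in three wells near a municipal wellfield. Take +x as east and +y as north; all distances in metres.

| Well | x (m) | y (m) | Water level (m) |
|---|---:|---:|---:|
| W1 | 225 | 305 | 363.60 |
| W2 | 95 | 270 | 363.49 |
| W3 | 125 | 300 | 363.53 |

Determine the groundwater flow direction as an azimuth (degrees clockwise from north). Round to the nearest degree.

With h = a·x + b·y + c and W1 as origin, the differences give:
  (-130)·a + (-35)·b = -0.11
  (-100)·a + (-5)·b = -0.07
Eliminate b (×(-5) and ×(-35), subtract): -2850·a = -1.900 → a = ∂h/∂x = +0.0006667
Back-substitute: b = ∂h/∂y = +0.0006667.
Flow direction (−∇h) has components (-0.0006667 E, -0.0006667 N).
Azimuth = atan2(E, N) = atan2(-0.0006667, -0.0006667) = 225.0° ≈ 225°.

225°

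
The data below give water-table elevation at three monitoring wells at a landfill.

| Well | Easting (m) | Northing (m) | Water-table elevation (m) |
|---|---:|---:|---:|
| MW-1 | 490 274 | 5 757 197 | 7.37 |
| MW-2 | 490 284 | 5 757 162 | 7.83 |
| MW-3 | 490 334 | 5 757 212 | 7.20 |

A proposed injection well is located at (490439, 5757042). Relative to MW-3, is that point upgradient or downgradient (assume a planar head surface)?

With h = a·x + b·y + c and MW-1 as origin, the differences give:
  10·a + (-35)·b = +0.46
  60·a + 15·b = -0.17
Eliminate b (×15 and ×(-35), subtract): 2250·a = 0.950 → a = ∂h/∂x = +0.0004222
Back-substitute: b = ∂h/∂y = -0.01302.
Head at (490439, 5757042) = 7.37 + (+0.0004222)·(165) + (-0.01302)·(-155) = 9.46 m.
That is higher than the 7.20 m at MW-3, so the point is upgradient.

upgradient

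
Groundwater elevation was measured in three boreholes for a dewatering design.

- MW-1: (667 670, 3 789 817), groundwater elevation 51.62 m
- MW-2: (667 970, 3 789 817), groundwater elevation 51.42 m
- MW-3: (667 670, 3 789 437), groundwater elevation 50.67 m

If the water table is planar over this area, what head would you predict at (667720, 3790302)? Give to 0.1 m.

52.8 m

∂h/∂x = (51.42 − 51.62) / (667970 − 667670) = -0.0006667
∂h/∂y = (50.67 − 51.62) / (3789437 − 3789817) = +0.002500
h(667720, 3790302) = 51.62 + (-0.0006667)·(50) + (+0.002500)·(485) = 51.62 -0.033 +1.212 = 52.799 m.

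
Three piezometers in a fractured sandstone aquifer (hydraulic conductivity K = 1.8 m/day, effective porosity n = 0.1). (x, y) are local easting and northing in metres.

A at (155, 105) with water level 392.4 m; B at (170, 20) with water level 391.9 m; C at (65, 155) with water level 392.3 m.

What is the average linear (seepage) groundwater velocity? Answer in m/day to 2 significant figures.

0.15 m/day

With h = a·x + b·y + c and A as origin, the differences give:
  15·a + (-85)·b = -0.5
  (-90)·a + 50·b = -0.1
Eliminate b (×50 and ×(-85), subtract): -6900·a = -33.50 → a = ∂h/∂x = +0.004855
Back-substitute: b = ∂h/∂y = +0.006739.
|∇h| = √(0.004855² + 0.006739²) = 0.008306
Seepage velocity v = K·i/n = 1.8 × 0.008306 / 0.1 = 0.1495 m/day.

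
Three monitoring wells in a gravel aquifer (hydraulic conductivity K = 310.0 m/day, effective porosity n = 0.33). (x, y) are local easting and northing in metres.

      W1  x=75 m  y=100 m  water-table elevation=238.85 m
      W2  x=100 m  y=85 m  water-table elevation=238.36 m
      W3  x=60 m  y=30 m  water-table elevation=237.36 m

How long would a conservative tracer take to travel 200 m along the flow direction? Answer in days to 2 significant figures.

With h = a·x + b·y + c and W1 as origin, the differences give:
  25·a + (-15)·b = -0.49
  (-15)·a + (-70)·b = -1.49
Eliminate b (×(-70) and ×(-15), subtract): -1975·a = 11.950 → a = ∂h/∂x = -0.006051
Back-substitute: b = ∂h/∂y = +0.02258.
|∇h| = √(-0.006051² + 0.02258²) = 0.02338
Seepage velocity v = K·i/n = 310.0 × 0.02338 / 0.33 = 21.96 m/day.
t = 200 / 21.96 = 9.107 days.

9.1 days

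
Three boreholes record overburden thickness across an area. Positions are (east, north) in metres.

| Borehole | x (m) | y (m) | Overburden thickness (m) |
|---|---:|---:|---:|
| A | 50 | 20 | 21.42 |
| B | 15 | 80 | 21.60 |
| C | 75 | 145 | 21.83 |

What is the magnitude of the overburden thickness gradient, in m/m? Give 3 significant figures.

Taking A as reference: B−A = (-35, 60, +0.18); C−A = (25, 125, +0.41).
Solve a·Δx + b·Δy = Δd: det = (-35)·125 − 25·60 = -5875.
∂d/∂x = [(+0.18)·125 − (+0.41)·60] / -5875 = +0.0003574
∂d/∂y = [(-35)·(+0.41) − 25·(+0.18)] / -5875 = +0.003209
|∇f| = √(0.0003574² + 0.003209²) = 0.003229 m/m

0.00323 m/m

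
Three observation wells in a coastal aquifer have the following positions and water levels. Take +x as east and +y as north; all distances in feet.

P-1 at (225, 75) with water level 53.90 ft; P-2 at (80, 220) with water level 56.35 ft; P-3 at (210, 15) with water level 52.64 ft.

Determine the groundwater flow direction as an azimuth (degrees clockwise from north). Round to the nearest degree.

Taking P-1 as reference: P-2−P-1 = (-145, 145, +2.45); P-3−P-1 = (-15, -60, -1.26).
Solve a·Δx + b·Δy = Δh: det = (-145)·(-60) − (-15)·145 = 10875.
∂h/∂x = [(+2.45)·(-60) − (-1.26)·145] / 10875 = +0.003283
∂h/∂y = [(-145)·(-1.26) − (-15)·(+2.45)] / 10875 = +0.02018
Flow direction (−∇h) has components (-0.003283 E, -0.02018 N).
Azimuth = atan2(E, N) = atan2(-0.003283, -0.02018) = 189.2° ≈ 189°.

189°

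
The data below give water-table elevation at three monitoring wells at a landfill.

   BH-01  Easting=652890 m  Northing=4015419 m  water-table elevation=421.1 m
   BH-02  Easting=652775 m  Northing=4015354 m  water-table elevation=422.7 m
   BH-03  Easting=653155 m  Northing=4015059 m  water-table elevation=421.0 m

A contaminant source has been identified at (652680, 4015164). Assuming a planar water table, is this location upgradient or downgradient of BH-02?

With h = a·x + b·y + c and BH-01 as origin, the differences give:
  (-115)·a + (-65)·b = +1.6
  265·a + (-360)·b = -0.1
Eliminate b (×(-360) and ×(-65), subtract): 58625·a = -582.50 → a = ∂h/∂x = -0.009936
Back-substitute: b = ∂h/∂y = -0.007036.
Head at (652680, 4015164) = 421.1 + (-0.009936)·(-210) + (-0.007036)·(-255) = 424.98 m.
That is higher than the 422.7 m at BH-02, so the point is upgradient.

upgradient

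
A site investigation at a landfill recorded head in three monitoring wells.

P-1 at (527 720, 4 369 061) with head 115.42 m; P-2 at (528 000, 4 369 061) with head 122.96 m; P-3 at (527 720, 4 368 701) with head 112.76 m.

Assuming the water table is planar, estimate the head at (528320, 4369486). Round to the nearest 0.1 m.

134.7 m

∂h/∂x = (122.96 − 115.42) / (528000 − 527720) = +0.02693
∂h/∂y = (112.76 − 115.42) / (4368701 − 4369061) = +0.007389
h(528320, 4369486) = 115.42 + (+0.02693)·(600) + (+0.007389)·(425) = 115.42 +16.157 +3.140 = 134.717 m.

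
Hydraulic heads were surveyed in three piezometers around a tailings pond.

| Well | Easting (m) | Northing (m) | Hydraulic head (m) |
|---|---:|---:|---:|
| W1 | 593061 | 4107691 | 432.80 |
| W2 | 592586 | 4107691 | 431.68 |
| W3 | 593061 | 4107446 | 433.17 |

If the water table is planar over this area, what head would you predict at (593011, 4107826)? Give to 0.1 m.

432.5 m

∂h/∂x = (431.68 − 432.80) / (592586 − 593061) = +0.002358
∂h/∂y = (433.17 − 432.80) / (4107446 − 4107691) = -0.001510
h(593011, 4107826) = 432.80 + (+0.002358)·(-50) + (-0.001510)·(135) = 432.80 -0.118 -0.204 = 432.478 m.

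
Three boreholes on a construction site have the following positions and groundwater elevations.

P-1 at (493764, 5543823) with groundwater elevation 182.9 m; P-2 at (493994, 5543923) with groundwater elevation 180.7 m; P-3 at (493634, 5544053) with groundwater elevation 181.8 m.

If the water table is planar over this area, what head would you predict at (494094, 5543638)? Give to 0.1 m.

182.4 m

Three-point gradient (reference P-1): Δ to P-2 = (230, 100, -2.2), Δ to P-3 = (-130, 230, -1.1).
∂h/∂x = -0.006009, ∂h/∂y = -0.008179 (det = 65900).
h(494094, 5543638) = 182.9 + (-0.006009)·(330) + (-0.008179)·(-185) = 182.9 -1.983 +1.513 = 182.430 m.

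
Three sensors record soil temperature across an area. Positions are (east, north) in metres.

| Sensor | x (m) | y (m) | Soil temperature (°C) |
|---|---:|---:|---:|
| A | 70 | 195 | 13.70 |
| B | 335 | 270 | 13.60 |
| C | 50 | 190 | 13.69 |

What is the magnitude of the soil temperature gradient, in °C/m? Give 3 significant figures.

0.0275 °C/m

Taking A as reference: B−A = (265, 75, -0.10); C−A = (-20, -5, -0.01).
Determinant of the coordinate differences = 265·(-5) − (-20)·75 = 175.
∂T/∂x = [(-0.10)·(-5) − (-0.01)·75] / 175 = +0.007143
∂T/∂y = [265·(-0.01) − (-20)·(-0.10)] / 175 = -0.02657
|∇f| = √(0.007143² + -0.02657²) = 0.02751 °C/m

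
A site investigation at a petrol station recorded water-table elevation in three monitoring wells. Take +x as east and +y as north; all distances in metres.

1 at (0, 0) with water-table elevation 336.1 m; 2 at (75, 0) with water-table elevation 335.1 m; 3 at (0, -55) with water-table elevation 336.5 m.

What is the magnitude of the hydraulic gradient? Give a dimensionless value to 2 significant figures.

∂h/∂x = (335.1 − 336.1) / (75 − 0) = -0.01333
∂h/∂y = (336.5 − 336.1) / (-55 − 0) = -0.007273
|∇h| = √(-0.01333² + -0.007273²) = 0.01519

0.015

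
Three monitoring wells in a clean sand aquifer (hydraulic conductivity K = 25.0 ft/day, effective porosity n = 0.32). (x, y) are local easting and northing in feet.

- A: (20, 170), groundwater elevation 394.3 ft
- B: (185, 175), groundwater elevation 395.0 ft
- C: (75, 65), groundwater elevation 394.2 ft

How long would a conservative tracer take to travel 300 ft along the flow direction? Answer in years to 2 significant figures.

2.0 years

With h = a·x + b·y + c and A as origin, the differences give:
  165·a + 5·b = +0.7
  55·a + (-105)·b = -0.1
Eliminate b (×(-105) and ×5, subtract): -17600·a = -73.00 → a = ∂h/∂x = +0.004148
Back-substitute: b = ∂h/∂y = +0.003125.
|∇h| = √(0.004148² + 0.003125²) = 0.005193
Seepage velocity v = K·i/n = 25.0 × 0.005193 / 0.32 = 0.4057 ft/day.
t = 300 / 0.4057 = 739.5 days = 2.02 years.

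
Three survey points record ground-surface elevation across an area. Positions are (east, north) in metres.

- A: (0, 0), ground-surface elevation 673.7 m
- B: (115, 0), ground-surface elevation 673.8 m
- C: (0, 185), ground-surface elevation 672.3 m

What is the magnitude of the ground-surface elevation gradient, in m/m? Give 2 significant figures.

∂z/∂x = (673.8 − 673.7) / (115 − 0) = +0.0008696
∂z/∂y = (672.3 − 673.7) / (185 − 0) = -0.007568
|∇f| = √(0.0008696² + -0.007568²) = 0.007618 m/m

0.0076 m/m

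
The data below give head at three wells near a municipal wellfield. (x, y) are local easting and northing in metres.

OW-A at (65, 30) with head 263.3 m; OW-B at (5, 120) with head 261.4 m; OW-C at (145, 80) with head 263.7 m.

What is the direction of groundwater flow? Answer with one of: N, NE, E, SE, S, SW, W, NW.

Differences from OW-A: to OW-B (Δx, Δy, Δh) = (-60, 90, -1.9); to OW-C = (80, 50, +0.4).
Solve a·Δx + b·Δy = Δh: det = (-60)·50 − 80·90 = -10200.
∂h/∂x = [(-1.9)·50 − (+0.4)·90] / -10200 = +0.01284
∂h/∂y = [(-60)·(+0.4) − 80·(-1.9)] / -10200 = -0.01255
Flow = −∇h = (-0.01284 east, +0.01255 north), which points northwest.

NW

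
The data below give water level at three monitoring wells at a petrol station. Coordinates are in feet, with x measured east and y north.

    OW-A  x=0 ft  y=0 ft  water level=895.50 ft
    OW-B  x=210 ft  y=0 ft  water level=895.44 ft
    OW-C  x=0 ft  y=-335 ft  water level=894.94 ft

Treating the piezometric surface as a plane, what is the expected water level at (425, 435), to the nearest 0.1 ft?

896.1 ft

∂h/∂x = (895.44 − 895.50) / (210 − 0) = -0.0002857
∂h/∂y = (894.94 − 895.50) / (-335 − 0) = +0.001672
h(425, 435) = 895.50 + (-0.0002857)·(425) + (+0.001672)·(435) = 895.50 -0.121 +0.727 = 896.106 ft.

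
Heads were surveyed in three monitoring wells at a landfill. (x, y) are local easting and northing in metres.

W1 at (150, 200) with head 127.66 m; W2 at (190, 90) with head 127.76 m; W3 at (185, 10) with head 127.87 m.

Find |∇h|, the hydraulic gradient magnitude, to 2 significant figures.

Differences from W1: to W2 (Δx, Δy, Δh) = (40, -110, +0.10); to W3 = (35, -190, +0.21).
Solve a·Δx + b·Δy = Δh: det = 40·(-190) − 35·(-110) = -3750.
∂h/∂x = [(+0.10)·(-190) − (+0.21)·(-110)] / -3750 = -0.001093
∂h/∂y = [40·(+0.21) − 35·(+0.10)] / -3750 = -0.001307
|∇h| = √(-0.001093² + -0.001307²) = 0.001704

0.0017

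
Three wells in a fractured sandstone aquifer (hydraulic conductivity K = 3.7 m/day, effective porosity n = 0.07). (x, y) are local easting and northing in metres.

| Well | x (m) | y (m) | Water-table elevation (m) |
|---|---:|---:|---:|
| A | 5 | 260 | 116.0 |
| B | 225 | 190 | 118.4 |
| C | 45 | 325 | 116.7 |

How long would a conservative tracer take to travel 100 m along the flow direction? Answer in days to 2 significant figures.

Taking A as reference: B−A = (220, -70, +2.4); C−A = (40, 65, +0.7).
Solve a·Δx + b·Δy = Δh: det = 220·65 − 40·(-70) = 17100.
∂h/∂x = [(+2.4)·65 − (+0.7)·(-70)] / 17100 = +0.01199
∂h/∂y = [220·(+0.7) − 40·(+2.4)] / 17100 = +0.003392
|∇h| = √(0.01199² + 0.003392²) = 0.01246
Seepage velocity v = K·i/n = 3.7 × 0.01246 / 0.07 = 0.6586 m/day.
t = 100 / 0.6586 = 151.8 days.

150 days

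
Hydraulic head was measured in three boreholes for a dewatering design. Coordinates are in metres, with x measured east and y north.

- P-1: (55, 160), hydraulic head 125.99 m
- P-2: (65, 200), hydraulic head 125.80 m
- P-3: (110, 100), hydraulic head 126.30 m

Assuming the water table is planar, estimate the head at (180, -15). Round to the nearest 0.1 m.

126.9 m

Three-point gradient (reference P-1): Δ to P-2 = (10, 40, -0.19), Δ to P-3 = (55, -60, +0.31).
∂h/∂x = +0.0003571, ∂h/∂y = -0.004839 (det = -2800).
h(180, -15) = 125.99 + (+0.0003571)·(125) + (-0.004839)·(-175) = 125.99 +0.045 +0.847 = 126.882 m.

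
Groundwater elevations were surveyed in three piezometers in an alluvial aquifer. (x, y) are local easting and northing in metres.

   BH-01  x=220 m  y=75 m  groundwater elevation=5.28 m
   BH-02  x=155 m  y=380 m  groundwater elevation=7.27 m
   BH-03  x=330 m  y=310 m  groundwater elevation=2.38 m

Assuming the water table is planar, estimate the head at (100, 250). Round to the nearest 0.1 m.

8.7 m

Taking BH-01 as reference: BH-02−BH-01 = (-65, 305, +1.99); BH-03−BH-01 = (110, 235, -2.90).
Solve a·Δx + b·Δy = Δh: det = (-65)·235 − 110·305 = -48825.
∂h/∂x = [(+1.99)·235 − (-2.90)·305] / -48825 = -0.02769
∂h/∂y = [(-65)·(-2.90) − 110·(+1.99)] / -48825 = +0.0006226
h(100, 250) = 5.28 + (-0.02769)·(-120) + (+0.0006226)·(175) = 5.28 +3.323 +0.109 = 8.712 m.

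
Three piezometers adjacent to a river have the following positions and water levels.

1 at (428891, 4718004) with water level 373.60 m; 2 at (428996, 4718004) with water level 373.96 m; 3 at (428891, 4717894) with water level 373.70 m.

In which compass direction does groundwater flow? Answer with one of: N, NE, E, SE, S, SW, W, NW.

∂h/∂x = (373.96 − 373.60) / (428996 − 428891) = +0.003429
∂h/∂y = (373.70 − 373.60) / (4717894 − 4718004) = -0.0009091
Flow = −∇h = (-0.003429 east, +0.0009091 north), which points west.

W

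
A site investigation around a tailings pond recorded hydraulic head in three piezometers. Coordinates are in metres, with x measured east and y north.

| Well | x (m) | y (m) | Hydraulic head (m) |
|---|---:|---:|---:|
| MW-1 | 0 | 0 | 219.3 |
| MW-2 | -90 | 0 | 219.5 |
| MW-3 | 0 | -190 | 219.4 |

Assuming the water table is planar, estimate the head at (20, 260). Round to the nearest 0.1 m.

219.1 m

∂h/∂x = (219.5 − 219.3) / (-90 − 0) = -0.002222
∂h/∂y = (219.4 − 219.3) / (-190 − 0) = -0.0005263
h(20, 260) = 219.3 + (-0.002222)·(20) + (-0.0005263)·(260) = 219.3 -0.044 -0.137 = 219.119 m.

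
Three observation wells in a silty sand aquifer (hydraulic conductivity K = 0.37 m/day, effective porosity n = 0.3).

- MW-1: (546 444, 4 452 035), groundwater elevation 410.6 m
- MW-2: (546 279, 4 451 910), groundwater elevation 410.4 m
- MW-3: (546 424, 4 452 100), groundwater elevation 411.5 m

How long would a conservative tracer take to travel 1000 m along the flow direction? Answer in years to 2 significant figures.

With h = a·x + b·y + c and MW-1 as origin, the differences give:
  (-165)·a + (-125)·b = -0.2
  (-20)·a + 65·b = +0.9
Eliminate b (×65 and ×(-125), subtract): -13225·a = 99.50 → a = ∂h/∂x = -0.007524
Back-substitute: b = ∂h/∂y = +0.01153.
|∇h| = √(-0.007524² + 0.01153²) = 0.01377
Seepage velocity v = K·i/n = 0.37 × 0.01377 / 0.3 = 0.01698 m/day.
t = 1000 / 0.01698 = 5.889e+04 days = 161 years.

160 years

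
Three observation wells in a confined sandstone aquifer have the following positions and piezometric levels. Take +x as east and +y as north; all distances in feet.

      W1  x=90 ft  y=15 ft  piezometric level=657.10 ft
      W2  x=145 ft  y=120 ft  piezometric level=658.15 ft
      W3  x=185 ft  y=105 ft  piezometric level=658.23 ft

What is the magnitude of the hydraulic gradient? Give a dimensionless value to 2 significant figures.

With h = a·x + b·y + c and W1 as origin, the differences give:
  55·a + 105·b = +1.05
  95·a + 90·b = +1.13
Eliminate b (×90 and ×105, subtract): -5025·a = -24.150 → a = ∂h/∂x = +0.004806
Back-substitute: b = ∂h/∂y = +0.007483.
|∇h| = √(0.004806² + 0.007483²) = 0.008893

0.0089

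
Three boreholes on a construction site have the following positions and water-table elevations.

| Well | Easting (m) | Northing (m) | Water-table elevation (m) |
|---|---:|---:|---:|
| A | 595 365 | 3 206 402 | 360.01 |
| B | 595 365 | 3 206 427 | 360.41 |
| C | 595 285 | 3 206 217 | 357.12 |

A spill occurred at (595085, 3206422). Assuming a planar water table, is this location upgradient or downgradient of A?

upgradient

Three-point gradient (reference A): Δ to B = (0, 25, +0.40), Δ to C = (-80, -185, -2.89).
∂h/∂x = -0.0008750, ∂h/∂y = +0.01600 (det = 2000).
Head at (595085, 3206422) = 360.01 + (-0.0008750)·(-280) + (+0.01600)·(20) = 360.58 m.
That is higher than the 360.01 m at A, so the point is upgradient.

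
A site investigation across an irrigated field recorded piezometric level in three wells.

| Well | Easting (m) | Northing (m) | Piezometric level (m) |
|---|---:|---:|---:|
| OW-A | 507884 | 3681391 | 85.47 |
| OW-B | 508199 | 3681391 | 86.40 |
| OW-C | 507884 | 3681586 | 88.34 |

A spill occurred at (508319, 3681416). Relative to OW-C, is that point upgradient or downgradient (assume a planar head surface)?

downgradient

∂h/∂x = (86.40 − 85.47) / (508199 − 507884) = +0.002952
∂h/∂y = (88.34 − 85.47) / (3681586 − 3681391) = +0.01472
Head at (508319, 3681416) = 85.47 + (+0.002952)·(435) + (+0.01472)·(25) = 87.12 m.
That is lower than the 88.34 m at OW-C, so the point is downgradient.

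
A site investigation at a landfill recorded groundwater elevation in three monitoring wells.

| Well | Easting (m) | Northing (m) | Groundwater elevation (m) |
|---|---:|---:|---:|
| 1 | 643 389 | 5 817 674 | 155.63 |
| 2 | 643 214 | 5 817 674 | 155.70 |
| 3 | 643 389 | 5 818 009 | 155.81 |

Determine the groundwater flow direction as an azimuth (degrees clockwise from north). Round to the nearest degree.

∂h/∂x = (155.70 − 155.63) / (643214 − 643389) = -0.0004000
∂h/∂y = (155.81 − 155.63) / (5818009 − 5817674) = +0.0005373
Flow direction (−∇h) has components (+0.0004000 E, -0.0005373 N).
Azimuth = atan2(E, N) = atan2(+0.0004000, -0.0005373) = 143.3° ≈ 143°.

143°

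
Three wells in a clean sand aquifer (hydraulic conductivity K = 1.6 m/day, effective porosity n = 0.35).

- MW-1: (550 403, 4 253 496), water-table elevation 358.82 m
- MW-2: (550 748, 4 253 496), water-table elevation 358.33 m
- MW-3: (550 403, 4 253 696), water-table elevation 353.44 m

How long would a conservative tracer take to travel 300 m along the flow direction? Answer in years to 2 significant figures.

6.7 years

∂h/∂x = (358.33 − 358.82) / (550748 − 550403) = -0.001420
∂h/∂y = (353.44 − 358.82) / (4253696 − 4253496) = -0.02690
|∇h| = √(-0.001420² + -0.02690²) = 0.02694
Seepage velocity v = K·i/n = 1.6 × 0.02694 / 0.35 = 0.1232 m/day.
t = 300 / 0.1232 = 2435 days = 6.67 years.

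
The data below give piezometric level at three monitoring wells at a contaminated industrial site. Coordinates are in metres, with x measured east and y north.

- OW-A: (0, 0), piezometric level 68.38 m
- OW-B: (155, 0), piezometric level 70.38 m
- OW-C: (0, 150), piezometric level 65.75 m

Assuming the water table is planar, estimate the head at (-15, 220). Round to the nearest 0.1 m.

∂h/∂x = (70.38 − 68.38) / (155 − 0) = +0.01290
∂h/∂y = (65.75 − 68.38) / (150 − 0) = -0.01753
h(-15, 220) = 68.38 + (+0.01290)·(-15) + (-0.01753)·(220) = 68.38 -0.194 -3.857 = 64.329 m.

64.3 m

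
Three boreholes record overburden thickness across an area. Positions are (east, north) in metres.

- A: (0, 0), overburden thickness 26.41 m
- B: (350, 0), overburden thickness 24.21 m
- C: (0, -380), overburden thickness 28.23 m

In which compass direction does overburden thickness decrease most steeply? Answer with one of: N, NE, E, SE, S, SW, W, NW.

NE

∂d/∂x = (24.21 − 26.41) / (350 − 0) = -0.006286
∂d/∂y = (28.23 − 26.41) / (-380 − 0) = -0.004789
Steepest decrease is along −∇f = (+0.006286 E, +0.004789 N) → northeast.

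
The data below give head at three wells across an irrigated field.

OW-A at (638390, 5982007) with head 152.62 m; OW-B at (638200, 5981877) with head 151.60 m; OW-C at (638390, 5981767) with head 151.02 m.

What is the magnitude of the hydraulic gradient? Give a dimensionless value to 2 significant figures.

0.0067

Differences from OW-A: to OW-B (Δx, Δy, Δh) = (-190, -130, -1.02); to OW-C = (0, -240, -1.60).
Solve a·Δx + b·Δy = Δh: det = (-190)·(-240) − 0·(-130) = 45600.
∂h/∂x = [(-1.02)·(-240) − (-1.60)·(-130)] / 45600 = +0.0008070
∂h/∂y = [(-190)·(-1.60) − 0·(-1.02)] / 45600 = +0.006667
|∇h| = √(0.0008070² + 0.006667²) = 0.006716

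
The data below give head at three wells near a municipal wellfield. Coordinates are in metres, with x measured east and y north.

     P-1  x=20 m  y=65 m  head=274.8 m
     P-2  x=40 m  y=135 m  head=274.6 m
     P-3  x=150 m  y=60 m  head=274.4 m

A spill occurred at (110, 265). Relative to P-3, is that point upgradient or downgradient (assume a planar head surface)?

downgradient

With h = a·x + b·y + c and P-1 as origin, the differences give:
  20·a + 70·b = -0.2
  130·a + (-5)·b = -0.4
Eliminate b (×(-5) and ×70, subtract): -9200·a = 29.00 → a = ∂h/∂x = -0.003152
Back-substitute: b = ∂h/∂y = -0.001957.
Head at (110, 265) = 274.8 + (-0.003152)·(90) + (-0.001957)·(200) = 274.12 m.
That is lower than the 274.4 m at P-3, so the point is downgradient.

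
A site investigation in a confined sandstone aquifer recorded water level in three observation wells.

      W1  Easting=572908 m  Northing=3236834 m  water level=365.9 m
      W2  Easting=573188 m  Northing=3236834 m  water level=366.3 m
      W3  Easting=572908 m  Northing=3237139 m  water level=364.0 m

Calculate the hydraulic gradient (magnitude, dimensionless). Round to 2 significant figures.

∂h/∂x = (366.3 − 365.9) / (573188 − 572908) = +0.001429
∂h/∂y = (364.0 − 365.9) / (3237139 − 3236834) = -0.006230
|∇h| = √(0.001429² + -0.006230²) = 0.006392

0.0064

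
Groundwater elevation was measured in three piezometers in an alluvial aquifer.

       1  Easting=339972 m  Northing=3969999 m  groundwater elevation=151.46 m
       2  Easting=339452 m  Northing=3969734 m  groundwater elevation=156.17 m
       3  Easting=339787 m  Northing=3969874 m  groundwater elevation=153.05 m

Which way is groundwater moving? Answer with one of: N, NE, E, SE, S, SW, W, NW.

Taking 1 as reference: 2−1 = (-520, -265, +4.71); 3−1 = (-185, -125, +1.59).
Solve a·Δx + b·Δy = Δh: det = (-520)·(-125) − (-185)·(-265) = 15975.
∂h/∂x = [(+4.71)·(-125) − (+1.59)·(-265)] / 15975 = -0.01048
∂h/∂y = [(-520)·(+1.59) − (-185)·(+4.71)] / 15975 = +0.002789
Flow = −∇h = (+0.01048 east, -0.002789 north), which points east.

E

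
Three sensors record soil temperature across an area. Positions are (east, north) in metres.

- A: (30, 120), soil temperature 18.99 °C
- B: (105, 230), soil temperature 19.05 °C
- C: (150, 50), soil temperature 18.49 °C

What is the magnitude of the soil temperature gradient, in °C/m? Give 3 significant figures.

0.00367 °C/m

Three-point gradient (reference A): Δ to B = (75, 110, +0.06), Δ to C = (120, -70, -0.50).
∂T/∂x = -0.002753, ∂T/∂y = +0.002423 (det = -18450).
|∇f| = √(-0.002753² + 0.002423²) = 0.003667 °C/m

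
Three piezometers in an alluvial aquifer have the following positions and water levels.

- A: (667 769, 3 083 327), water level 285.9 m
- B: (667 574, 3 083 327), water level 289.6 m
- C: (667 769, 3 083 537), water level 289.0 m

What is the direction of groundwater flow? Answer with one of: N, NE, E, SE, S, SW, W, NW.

SE

∂h/∂x = (289.6 − 285.9) / (667574 − 667769) = -0.01897
∂h/∂y = (289.0 − 285.9) / (3083537 − 3083327) = +0.01476
Flow = −∇h = (+0.01897 east, -0.01476 north), which points southeast.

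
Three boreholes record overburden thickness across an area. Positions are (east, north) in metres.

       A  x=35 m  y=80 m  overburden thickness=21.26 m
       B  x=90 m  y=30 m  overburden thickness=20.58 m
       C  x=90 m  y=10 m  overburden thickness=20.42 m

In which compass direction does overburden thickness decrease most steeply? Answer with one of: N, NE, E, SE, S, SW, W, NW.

SE

Taking A as reference: B−A = (55, -50, -0.68); C−A = (55, -70, -0.84).
Determinant of the coordinate differences = 55·(-70) − 55·(-50) = -1100.
∂d/∂x = [(-0.68)·(-70) − (-0.84)·(-50)] / -1100 = -0.005091
∂d/∂y = [55·(-0.84) − 55·(-0.68)] / -1100 = +0.008000
Steepest decrease is along −∇f = (+0.005091 E, -0.008000 N) → southeast.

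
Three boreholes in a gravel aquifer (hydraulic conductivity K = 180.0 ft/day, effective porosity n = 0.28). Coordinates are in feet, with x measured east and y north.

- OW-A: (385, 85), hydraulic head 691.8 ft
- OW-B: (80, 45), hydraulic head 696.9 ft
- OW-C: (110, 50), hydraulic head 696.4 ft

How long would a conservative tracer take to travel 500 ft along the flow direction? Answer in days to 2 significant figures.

46 days

Differences from OW-A: to OW-B (Δx, Δy, Δh) = (-305, -40, +5.1); to OW-C = (-275, -35, +4.6).
Solve a·Δx + b·Δy = Δh: det = (-305)·(-35) − (-275)·(-40) = -325.
∂h/∂x = [(+5.1)·(-35) − (+4.6)·(-40)] / -325 = -0.01692
∂h/∂y = [(-305)·(+4.6) − (-275)·(+5.1)] / -325 = +0.001538
|∇h| = √(-0.01692² + 0.001538²) = 0.01699
Seepage velocity v = K·i/n = 180.0 × 0.01699 / 0.28 = 10.92 ft/day.
t = 500 / 10.92 = 45.79 days.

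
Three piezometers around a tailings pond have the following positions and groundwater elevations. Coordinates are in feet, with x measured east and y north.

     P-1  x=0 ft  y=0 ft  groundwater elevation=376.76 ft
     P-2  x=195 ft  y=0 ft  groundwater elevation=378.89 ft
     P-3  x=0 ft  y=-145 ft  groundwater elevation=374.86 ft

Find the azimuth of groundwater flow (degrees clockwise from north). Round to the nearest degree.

∂h/∂x = (378.89 − 376.76) / (195 − 0) = +0.01092
∂h/∂y = (374.86 − 376.76) / (-145 − 0) = +0.01310
Flow direction (−∇h) has components (-0.01092 E, -0.01310 N).
Azimuth = atan2(E, N) = atan2(-0.01092, -0.01310) = 219.8° ≈ 220°.

220°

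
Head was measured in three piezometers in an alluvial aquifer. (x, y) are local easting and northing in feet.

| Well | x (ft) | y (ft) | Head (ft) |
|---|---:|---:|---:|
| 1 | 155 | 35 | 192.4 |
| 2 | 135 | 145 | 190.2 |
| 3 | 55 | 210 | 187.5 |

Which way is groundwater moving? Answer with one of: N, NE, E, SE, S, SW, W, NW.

NW

Taking 1 as reference: 2−1 = (-20, 110, -2.2); 3−1 = (-100, 175, -4.9).
Determinant of the coordinate differences = (-20)·175 − (-100)·110 = 7500.
∂h/∂x = [(-2.2)·175 − (-4.9)·110] / 7500 = +0.02053
∂h/∂y = [(-20)·(-4.9) − (-100)·(-2.2)] / 7500 = -0.01627
Flow = −∇h = (-0.02053 east, +0.01627 north), which points northwest.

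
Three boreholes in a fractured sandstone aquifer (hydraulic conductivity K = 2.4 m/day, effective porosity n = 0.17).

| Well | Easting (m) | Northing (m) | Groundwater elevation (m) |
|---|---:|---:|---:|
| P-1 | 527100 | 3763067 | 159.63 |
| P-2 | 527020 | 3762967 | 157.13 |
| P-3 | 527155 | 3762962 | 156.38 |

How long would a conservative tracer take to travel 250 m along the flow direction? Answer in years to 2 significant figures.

1.7 years

Taking P-1 as reference: P-2−P-1 = (-80, -100, -2.50); P-3−P-1 = (55, -105, -3.25).
Determinant of the coordinate differences = (-80)·(-105) − 55·(-100) = 13900.
∂h/∂x = [(-2.50)·(-105) − (-3.25)·(-100)] / 13900 = -0.004496
∂h/∂y = [(-80)·(-3.25) − 55·(-2.50)] / 13900 = +0.02860
|∇h| = √(-0.004496² + 0.02860²) = 0.02895
Seepage velocity v = K·i/n = 2.4 × 0.02895 / 0.17 = 0.4087 m/day.
t = 250 / 0.4087 = 611.7 days = 1.67 years.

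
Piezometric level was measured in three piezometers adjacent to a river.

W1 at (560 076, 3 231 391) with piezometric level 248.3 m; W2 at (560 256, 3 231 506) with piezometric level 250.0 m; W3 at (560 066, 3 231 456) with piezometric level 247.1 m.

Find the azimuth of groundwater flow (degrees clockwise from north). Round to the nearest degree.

Taking W1 as reference: W2−W1 = (180, 115, +1.7); W3−W1 = (-10, 65, -1.2).
Solve a·Δx + b·Δy = Δh: det = 180·65 − (-10)·115 = 12850.
∂h/∂x = [(+1.7)·65 − (-1.2)·115] / 12850 = +0.01934
∂h/∂y = [180·(-1.2) − (-10)·(+1.7)] / 12850 = -0.01549
Flow direction (−∇h) has components (-0.01934 E, +0.01549 N).
Azimuth = atan2(E, N) = atan2(-0.01934, +0.01549) = 308.7° ≈ 309°.

309°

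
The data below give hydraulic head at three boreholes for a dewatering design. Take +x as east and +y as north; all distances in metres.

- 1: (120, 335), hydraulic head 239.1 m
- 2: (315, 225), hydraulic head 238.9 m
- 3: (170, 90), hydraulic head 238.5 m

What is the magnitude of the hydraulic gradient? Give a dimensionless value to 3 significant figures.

Three-point gradient (reference 1): Δ to 2 = (195, -110, -0.2), Δ to 3 = (50, -245, -0.6).
∂h/∂x = +0.0004021, ∂h/∂y = +0.002531 (det = -42275).
|∇h| = √(0.0004021² + 0.002531²) = 0.002563

0.00256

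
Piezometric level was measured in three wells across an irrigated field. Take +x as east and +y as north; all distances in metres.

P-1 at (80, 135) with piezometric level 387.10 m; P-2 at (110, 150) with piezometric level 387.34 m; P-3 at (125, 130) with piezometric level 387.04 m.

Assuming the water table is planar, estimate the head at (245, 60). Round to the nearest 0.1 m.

386.0 m

With h = a·x + b·y + c and P-1 as origin, the differences give:
  30·a + 15·b = +0.24
  45·a + (-5)·b = -0.06
Eliminate b (×(-5) and ×15, subtract): -825·a = -0.300 → a = ∂h/∂x = +0.0003636
Back-substitute: b = ∂h/∂y = +0.01527.
h(245, 60) = 387.10 + (+0.0003636)·(165) + (+0.01527)·(-75) = 387.10 +0.060 -1.145 = 386.015 m.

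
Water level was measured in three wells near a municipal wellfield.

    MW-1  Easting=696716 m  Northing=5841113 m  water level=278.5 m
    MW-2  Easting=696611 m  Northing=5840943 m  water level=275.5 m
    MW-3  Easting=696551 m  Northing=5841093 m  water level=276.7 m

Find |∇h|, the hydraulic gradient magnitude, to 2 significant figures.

0.015

With h = a·x + b·y + c and MW-1 as origin, the differences give:
  (-105)·a + (-170)·b = -3.0
  (-165)·a + (-20)·b = -1.8
Eliminate b (×(-20) and ×(-170), subtract): -25950·a = -246.00 → a = ∂h/∂x = +0.009480
Back-substitute: b = ∂h/∂y = +0.01179.
|∇h| = √(0.009480² + 0.01179²) = 0.01513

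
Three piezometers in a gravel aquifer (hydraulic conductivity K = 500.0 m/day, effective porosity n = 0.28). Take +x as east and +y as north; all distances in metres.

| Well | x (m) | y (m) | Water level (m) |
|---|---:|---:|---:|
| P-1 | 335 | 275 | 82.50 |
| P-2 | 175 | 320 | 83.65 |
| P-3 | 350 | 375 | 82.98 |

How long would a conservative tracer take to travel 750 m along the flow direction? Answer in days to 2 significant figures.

With h = a·x + b·y + c and P-1 as origin, the differences give:
  (-160)·a + 45·b = +1.15
  15·a + 100·b = +0.48
Eliminate b (×100 and ×45, subtract): -16675·a = 93.400 → a = ∂h/∂x = -0.005601
Back-substitute: b = ∂h/∂y = +0.005640.
|∇h| = √(-0.005601² + 0.005640²) = 0.007949
Seepage velocity v = K·i/n = 500.0 × 0.007949 / 0.28 = 14.19 m/day.
t = 750 / 14.19 = 52.85 days.

53 days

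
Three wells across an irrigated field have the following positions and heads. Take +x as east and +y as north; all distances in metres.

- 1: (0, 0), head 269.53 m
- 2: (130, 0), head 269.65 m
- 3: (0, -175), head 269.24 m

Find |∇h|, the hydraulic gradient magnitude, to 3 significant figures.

∂h/∂x = (269.65 − 269.53) / (130 − 0) = +0.0009231
∂h/∂y = (269.24 − 269.53) / (-175 − 0) = +0.001657
|∇h| = √(0.0009231² + 0.001657²) = 0.001897

0.00190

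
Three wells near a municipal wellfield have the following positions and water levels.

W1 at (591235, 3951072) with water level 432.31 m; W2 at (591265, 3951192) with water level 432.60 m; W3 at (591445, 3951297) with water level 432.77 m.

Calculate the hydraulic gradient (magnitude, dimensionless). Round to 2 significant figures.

0.0026

With h = a·x + b·y + c and W1 as origin, the differences give:
  30·a + 120·b = +0.29
  210·a + 225·b = +0.46
Eliminate b (×225 and ×120, subtract): -18450·a = 10.050 → a = ∂h/∂x = -0.0005447
Back-substitute: b = ∂h/∂y = +0.002553.
|∇h| = √(-0.0005447² + 0.002553²) = 0.00261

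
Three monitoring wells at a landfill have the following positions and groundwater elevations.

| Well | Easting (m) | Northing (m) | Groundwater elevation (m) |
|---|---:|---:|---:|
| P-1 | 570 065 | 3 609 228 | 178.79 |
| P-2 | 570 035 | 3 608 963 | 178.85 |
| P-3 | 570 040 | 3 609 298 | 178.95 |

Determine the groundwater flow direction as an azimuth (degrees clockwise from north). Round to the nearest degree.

Differences from P-1: to P-2 (Δx, Δy, Δh) = (-30, -265, +0.06); to P-3 = (-25, 70, +0.16).
Solve a·Δx + b·Δy = Δh: det = (-30)·70 − (-25)·(-265) = -8725.
∂h/∂x = [(+0.06)·70 − (+0.16)·(-265)] / -8725 = -0.005341
∂h/∂y = [(-30)·(+0.16) − (-25)·(+0.06)] / -8725 = +0.0003782
Flow direction (−∇h) has components (+0.005341 E, -0.0003782 N).
Azimuth = atan2(E, N) = atan2(+0.005341, -0.0003782) = 94.1° ≈ 094°.

094°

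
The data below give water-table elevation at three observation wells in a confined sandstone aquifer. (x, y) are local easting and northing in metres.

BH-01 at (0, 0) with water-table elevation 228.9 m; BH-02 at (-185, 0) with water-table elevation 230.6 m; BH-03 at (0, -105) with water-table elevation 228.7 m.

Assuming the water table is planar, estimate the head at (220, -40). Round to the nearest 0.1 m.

∂h/∂x = (230.6 − 228.9) / (-185 − 0) = -0.009189
∂h/∂y = (228.7 − 228.9) / (-105 − 0) = +0.001905
h(220, -40) = 228.9 + (-0.009189)·(220) + (+0.001905)·(-40) = 228.9 -2.022 -0.076 = 226.802 m.

226.8 m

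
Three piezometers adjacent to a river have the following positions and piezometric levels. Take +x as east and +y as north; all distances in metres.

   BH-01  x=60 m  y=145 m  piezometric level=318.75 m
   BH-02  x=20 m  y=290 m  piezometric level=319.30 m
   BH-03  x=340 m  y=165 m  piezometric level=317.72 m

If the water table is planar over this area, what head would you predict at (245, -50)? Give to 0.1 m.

317.5 m

Differences from BH-01: to BH-02 (Δx, Δy, Δh) = (-40, 145, +0.55); to BH-03 = (280, 20, -1.03).
Determinant of the coordinate differences = (-40)·20 − 280·145 = -41400.
∂h/∂x = [(+0.55)·20 − (-1.03)·145] / -41400 = -0.003873
∂h/∂y = [(-40)·(-1.03) − 280·(+0.55)] / -41400 = +0.002725
h(245, -50) = 318.75 + (-0.003873)·(185) + (+0.002725)·(-195) = 318.75 -0.717 -0.531 = 317.502 m.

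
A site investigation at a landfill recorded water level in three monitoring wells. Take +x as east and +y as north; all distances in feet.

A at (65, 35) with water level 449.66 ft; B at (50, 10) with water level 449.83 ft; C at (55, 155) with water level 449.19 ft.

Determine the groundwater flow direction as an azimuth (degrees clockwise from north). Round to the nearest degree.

With h = a·x + b·y + c and A as origin, the differences give:
  (-15)·a + (-25)·b = +0.17
  (-10)·a + 120·b = -0.47
Eliminate b (×120 and ×(-25), subtract): -2050·a = 8.650 → a = ∂h/∂x = -0.004220
Back-substitute: b = ∂h/∂y = -0.004268.
Flow direction (−∇h) has components (+0.004220 E, +0.004268 N).
Azimuth = atan2(E, N) = atan2(+0.004220, +0.004268) = 44.7° ≈ 045°.

045°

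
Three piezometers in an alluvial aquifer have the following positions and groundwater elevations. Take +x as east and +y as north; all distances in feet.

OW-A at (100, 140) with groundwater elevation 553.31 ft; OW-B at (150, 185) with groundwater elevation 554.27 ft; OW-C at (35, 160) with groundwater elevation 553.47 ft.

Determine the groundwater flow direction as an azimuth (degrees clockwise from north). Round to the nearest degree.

190°

Taking OW-A as reference: OW-B−OW-A = (50, 45, +0.96); OW-C−OW-A = (-65, 20, +0.16).
Determinant of the coordinate differences = 50·20 − (-65)·45 = 3925.
∂h/∂x = [(+0.96)·20 − (+0.16)·45] / 3925 = +0.003057
∂h/∂y = [50·(+0.16) − (-65)·(+0.96)] / 3925 = +0.01794
Flow direction (−∇h) has components (-0.003057 E, -0.01794 N).
Azimuth = atan2(E, N) = atan2(-0.003057, -0.01794) = 189.7° ≈ 190°.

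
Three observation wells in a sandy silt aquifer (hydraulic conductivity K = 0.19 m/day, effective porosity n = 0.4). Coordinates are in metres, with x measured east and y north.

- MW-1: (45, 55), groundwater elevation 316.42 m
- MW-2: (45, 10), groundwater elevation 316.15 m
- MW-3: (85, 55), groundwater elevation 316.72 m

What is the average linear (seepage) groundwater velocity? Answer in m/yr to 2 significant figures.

1.7 m/yr

Taking MW-1 as reference: MW-2−MW-1 = (0, -45, -0.27); MW-3−MW-1 = (40, 0, +0.30).
Solve a·Δx + b·Δy = Δh: det = 0·0 − 40·(-45) = 1800.
∂h/∂x = [(-0.27)·0 − (+0.30)·(-45)] / 1800 = +0.007500
∂h/∂y = [0·(+0.30) − 40·(-0.27)] / 1800 = +0.006000
|∇h| = √(0.007500² + 0.006000²) = 0.009605
Seepage velocity v = K·i/n = 0.19 × 0.009605 / 0.4 = 0.004562 m/day = 1.666 m/yr.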